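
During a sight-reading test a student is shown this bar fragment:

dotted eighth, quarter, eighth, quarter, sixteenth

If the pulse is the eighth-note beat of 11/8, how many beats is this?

One eighth-note beat = 2 sixteenth notes.
In sixteenth notes: dotted eighth = 3; quarter = 4; eighth = 2; quarter = 4; sixteenth = 1.
Total: 3 + 4 + 2 + 4 + 1 = 14.
14 ÷ 2 = 7 beats.

7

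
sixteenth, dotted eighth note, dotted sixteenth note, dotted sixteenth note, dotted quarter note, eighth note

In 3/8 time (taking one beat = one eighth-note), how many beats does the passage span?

One eighth-note beat = 4 thirty-second notes.
Convert each value to thirty-second notes: sixteenth = 2; dotted eighth note = 6; dotted sixteenth note = 3; dotted sixteenth note = 3; dotted quarter note = 12; eighth note = 4.
Adding: 2 + 6 + 3 + 3 + 12 + 4 = 30.
30 ÷ 4 = 7.5 beats.

7.5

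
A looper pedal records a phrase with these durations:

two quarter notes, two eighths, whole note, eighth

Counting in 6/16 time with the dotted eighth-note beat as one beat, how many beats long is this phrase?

One dotted eighth-note beat = 3 sixteenth notes.
Working in sixteenth notes: quarter note = 4; quarter note = 4; eighth = 2; eighth = 2; whole note = 16; eighth = 2.
Sum: 4 + 4 + 2 + 2 + 16 + 2 = 30.
30 ÷ 3 = 10 beats.

10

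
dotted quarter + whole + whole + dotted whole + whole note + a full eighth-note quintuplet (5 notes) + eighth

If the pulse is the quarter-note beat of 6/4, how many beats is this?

22

One quarter-note beat = 2 eighth notes.
Express everything in eighth notes: dotted quarter = 3; whole = 8; whole = 8; dotted whole = 12; whole note = 8; a full eighth-note quintuplet (5 notes) (five quintuplet eighths span one half) = 4; eighth = 1.
Altogether 3 + 8 + 8 + 12 + 8 + 4 + 1 = 44.
44 ÷ 2 = 22 beats.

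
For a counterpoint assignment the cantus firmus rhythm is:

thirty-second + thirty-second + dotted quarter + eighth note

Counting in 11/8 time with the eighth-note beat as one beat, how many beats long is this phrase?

One eighth-note beat = 4 thirty-second notes.
In thirty-second notes: thirty-second = 1; thirty-second = 1; dotted quarter = 12; eighth note = 4.
Sum: 1 + 1 + 12 + 4 = 18.
18 ÷ 4 = 4.5 beats.

4.5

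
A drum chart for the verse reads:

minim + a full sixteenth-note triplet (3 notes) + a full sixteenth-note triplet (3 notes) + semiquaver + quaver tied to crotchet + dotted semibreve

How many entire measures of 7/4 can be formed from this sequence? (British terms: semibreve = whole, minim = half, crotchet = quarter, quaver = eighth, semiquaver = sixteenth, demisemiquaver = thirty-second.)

One bar of 7/4 = 28 sixteenth notes.
Express everything in sixteenth notes: minim = 8; a full sixteenth-note triplet (3 notes) (three triplet sixteenths span one eighth) = 2; a full sixteenth-note triplet (3 notes) (three triplet sixteenths span one eighth) = 2; semiquaver = 1; quaver tied to crotchet (quaver + crotchet) = 6; dotted semibreve = 24.
Sum: 8 + 2 + 2 + 1 + 6 + 24 = 43.
43 ÷ 28 = 1 complete bar with 15 left over.

1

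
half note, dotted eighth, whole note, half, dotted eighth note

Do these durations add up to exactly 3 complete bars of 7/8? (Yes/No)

No

One bar of 7/8 = 14 sixteenth notes, so 3 bars = 42.
Working in sixteenth notes: half note = 8; dotted eighth = 3; whole note = 16; half = 8; dotted eighth note = 3.
Total: 8 + 3 + 16 + 8 + 3 = 38.
38 falls short of 42, so the answer is No.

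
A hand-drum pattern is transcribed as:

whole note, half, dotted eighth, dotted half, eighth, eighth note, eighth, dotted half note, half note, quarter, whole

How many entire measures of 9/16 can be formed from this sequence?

One bar of 9/16 = 9 sixteenth notes.
In sixteenth notes: whole note = 16; half = 8; dotted eighth = 3; dotted half = 12; eighth = 2; eighth note = 2; eighth = 2; dotted half note = 12; half note = 8; quarter = 4; whole = 16.
Adding: 16 + 8 + 3 + 12 + 2 + 2 + 2 + 12 + 8 + 4 + 16 = 85.
85 ÷ 9 = 9 complete bars with 4 left over.

9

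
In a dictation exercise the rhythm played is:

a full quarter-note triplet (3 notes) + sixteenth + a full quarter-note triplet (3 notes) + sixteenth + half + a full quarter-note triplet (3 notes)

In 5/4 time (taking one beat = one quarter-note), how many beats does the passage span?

8.5

One quarter-note beat = 4 sixteenth notes.
Convert each value to sixteenth notes: a full quarter-note triplet (3 notes) (three triplet quarters span one half) = 8; sixteenth = 1; a full quarter-note triplet (3 notes) (three triplet quarters span one half) = 8; sixteenth = 1; half = 8; a full quarter-note triplet (3 notes) (three triplet quarters span one half) = 8.
Adding: 8 + 1 + 8 + 1 + 8 + 8 = 34.
34 ÷ 4 = 8.5 beats.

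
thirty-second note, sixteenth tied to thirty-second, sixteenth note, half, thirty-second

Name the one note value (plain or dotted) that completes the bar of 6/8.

The bar of 6/8 = 24 thirty-second notes.
Working in thirty-second notes: thirty-second note = 1; sixteenth tied to thirty-second (sixteenth + thirty-second) = 3; sixteenth note = 2; half = 16; thirty-second = 1.
Sum: 1 + 3 + 2 + 16 + 1 = 23.
Remaining: 24 − 23 = 1 thirty-second note, which is a thirty-second note.

thirty-second note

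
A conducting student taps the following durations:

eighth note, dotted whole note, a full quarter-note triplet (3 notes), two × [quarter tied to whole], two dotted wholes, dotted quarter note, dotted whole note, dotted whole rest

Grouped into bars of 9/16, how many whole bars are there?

One bar of 9/16 = 9 sixteenth notes.
Working in sixteenth notes: eighth note = 2; dotted whole note = 24; a full quarter-note triplet (3 notes) (three triplet quarters span one half) = 8; quarter tied to whole (quarter + whole) = 20; quarter tied to whole (quarter + whole) = 20; dotted whole = 24; dotted whole = 24; dotted quarter note = 6; dotted whole note = 24; dotted whole rest = 24.
Altogether 2 + 24 + 8 + 20 + 20 + 24 + 24 + 6 + 24 + 24 = 176.
176 ÷ 9 = 19 complete bars with 5 left over.

19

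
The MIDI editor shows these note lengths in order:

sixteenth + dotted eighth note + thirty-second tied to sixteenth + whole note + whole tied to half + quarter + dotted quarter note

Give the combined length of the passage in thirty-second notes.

Working in thirty-second notes: sixteenth = 2; dotted eighth note = 6; thirty-second tied to sixteenth (thirty-second + sixteenth) = 3; whole note = 32; whole tied to half (whole + half) = 48; quarter = 8; dotted quarter note = 12.
Sum: 2 + 6 + 3 + 32 + 48 + 8 + 12 = 111 thirty-second notes.

111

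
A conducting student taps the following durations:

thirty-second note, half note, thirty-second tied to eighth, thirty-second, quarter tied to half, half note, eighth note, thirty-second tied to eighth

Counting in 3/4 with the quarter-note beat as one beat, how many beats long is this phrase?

9

One quarter-note beat = 8 thirty-second notes.
Convert each value to thirty-second notes: thirty-second note = 1; half note = 16; thirty-second tied to eighth (thirty-second + eighth) = 5; thirty-second = 1; quarter tied to half (quarter + half) = 24; half note = 16; eighth note = 4; thirty-second tied to eighth (thirty-second + eighth) = 5.
Adding: 1 + 16 + 5 + 1 + 24 + 16 + 4 + 5 = 72.
72 ÷ 8 = 9 beats.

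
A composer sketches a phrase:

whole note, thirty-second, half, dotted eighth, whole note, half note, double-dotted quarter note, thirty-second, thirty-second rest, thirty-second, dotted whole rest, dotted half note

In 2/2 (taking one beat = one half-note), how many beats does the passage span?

12

One half-note beat = 16 thirty-second notes.
In thirty-second notes: whole note = 32; thirty-second = 1; half = 16; dotted eighth = 6; whole note = 32; half note = 16; double-dotted quarter note = 14; thirty-second = 1; thirty-second rest = 1; thirty-second = 1; dotted whole rest = 48; dotted half note = 24.
Adding: 32 + 1 + 16 + 6 + 32 + 16 + 14 + 1 + 1 + 1 + 48 + 24 = 192.
192 ÷ 16 = 12 beats.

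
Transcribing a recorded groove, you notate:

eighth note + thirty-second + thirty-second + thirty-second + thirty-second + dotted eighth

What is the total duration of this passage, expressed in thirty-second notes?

14

Each duration in thirty-second notes: eighth note = 4; thirty-second = 1; thirty-second = 1; thirty-second = 1; thirty-second = 1; dotted eighth = 6.
Total: 4 + 1 + 1 + 1 + 1 + 6 = 14 thirty-second notes.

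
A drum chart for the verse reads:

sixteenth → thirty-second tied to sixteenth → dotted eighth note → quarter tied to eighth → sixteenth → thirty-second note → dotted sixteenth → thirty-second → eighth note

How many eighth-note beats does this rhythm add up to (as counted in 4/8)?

One eighth-note beat = 4 thirty-second notes.
Express everything in thirty-second notes: sixteenth = 2; thirty-second tied to sixteenth (thirty-second + sixteenth) = 3; dotted eighth note = 6; quarter tied to eighth (quarter + eighth) = 12; sixteenth = 2; thirty-second note = 1; dotted sixteenth = 3; thirty-second = 1; eighth note = 4.
Adding: 2 + 3 + 6 + 12 + 2 + 1 + 3 + 1 + 4 = 34.
34 ÷ 4 = 8.5 beats.

8.5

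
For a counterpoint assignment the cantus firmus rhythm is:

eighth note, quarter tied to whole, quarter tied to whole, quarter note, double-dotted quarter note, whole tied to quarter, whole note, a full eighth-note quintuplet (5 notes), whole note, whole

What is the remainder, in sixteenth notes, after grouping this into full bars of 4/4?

One bar of 4/4 = 16 sixteenth notes.
In sixteenth notes: eighth note = 2; quarter tied to whole (quarter + whole) = 20; quarter tied to whole (quarter + whole) = 20; quarter note = 4; double-dotted quarter note = 7; whole tied to quarter (whole + quarter) = 20; whole note = 16; a full eighth-note quintuplet (5 notes) (five quintuplet eighths span one half) = 8; whole note = 16; whole = 16.
Adding: 2 + 20 + 20 + 4 + 7 + 20 + 16 + 8 + 16 + 16 = 129.
129 ÷ 16 = 8 complete bars with 1 sixteenth note remaining.

1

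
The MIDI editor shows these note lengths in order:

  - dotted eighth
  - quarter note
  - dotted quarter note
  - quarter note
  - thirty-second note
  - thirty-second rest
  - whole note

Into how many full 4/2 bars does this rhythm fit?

One bar of 4/2 = 64 thirty-second notes.
Express everything in thirty-second notes: dotted eighth = 6; quarter note = 8; dotted quarter note = 12; quarter note = 8; thirty-second note = 1; thirty-second rest = 1; whole note = 32.
Sum: 6 + 8 + 12 + 8 + 1 + 1 + 32 = 68.
68 ÷ 64 = 1 complete bar with 4 left over.

1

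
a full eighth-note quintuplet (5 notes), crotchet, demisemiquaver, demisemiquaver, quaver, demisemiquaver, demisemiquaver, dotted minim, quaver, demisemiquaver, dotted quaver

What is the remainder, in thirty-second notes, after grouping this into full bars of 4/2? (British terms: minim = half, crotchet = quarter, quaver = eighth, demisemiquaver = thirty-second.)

3

One bar of 4/2 = 64 thirty-second notes.
Each duration in thirty-second notes: a full eighth-note quintuplet (5 notes) (five quintuplet eighths span one half) = 16; crotchet = 8; demisemiquaver = 1; demisemiquaver = 1; quaver = 4; demisemiquaver = 1; demisemiquaver = 1; dotted minim = 24; quaver = 4; demisemiquaver = 1; dotted quaver = 6.
Total: 16 + 8 + 1 + 1 + 4 + 1 + 1 + 24 + 4 + 1 + 6 = 67.
67 ÷ 64 = 1 complete bar with 3 thirty-second notes remaining.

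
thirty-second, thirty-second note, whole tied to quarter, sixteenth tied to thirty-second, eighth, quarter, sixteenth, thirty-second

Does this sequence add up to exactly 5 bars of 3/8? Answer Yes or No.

One bar of 3/8 = 12 thirty-second notes, so 5 bars = 60.
Convert each value to thirty-second notes: thirty-second = 1; thirty-second note = 1; whole tied to quarter (whole + quarter) = 40; sixteenth tied to thirty-second (sixteenth + thirty-second) = 3; eighth = 4; quarter = 8; sixteenth = 2; thirty-second = 1.
Altogether 1 + 1 + 40 + 3 + 4 + 8 + 2 + 1 = 60.
60 equals 60, so the answer is Yes.

Yes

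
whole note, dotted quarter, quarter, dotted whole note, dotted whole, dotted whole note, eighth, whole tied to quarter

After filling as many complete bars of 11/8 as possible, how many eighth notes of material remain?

One bar of 11/8 = 11 eighth notes.
Convert each value to eighth notes: whole note = 8; dotted quarter = 3; quarter = 2; dotted whole note = 12; dotted whole = 12; dotted whole note = 12; eighth = 1; whole tied to quarter (whole + quarter) = 10.
Sum: 8 + 3 + 2 + 12 + 12 + 12 + 1 + 10 = 60.
60 ÷ 11 = 5 complete bars with 5 eighth notes remaining.

5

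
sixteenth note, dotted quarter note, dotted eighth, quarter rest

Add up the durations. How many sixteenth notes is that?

14

In sixteenth notes: sixteenth note = 1; dotted quarter note = 6; dotted eighth = 3; quarter rest = 4.
Total: 1 + 6 + 3 + 4 = 14 sixteenth notes.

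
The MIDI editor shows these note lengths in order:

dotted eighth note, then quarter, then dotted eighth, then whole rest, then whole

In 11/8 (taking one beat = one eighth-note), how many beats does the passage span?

One eighth-note beat = 2 sixteenth notes.
Each duration in sixteenth notes: dotted eighth note = 3; quarter = 4; dotted eighth = 3; whole rest = 16; whole = 16.
Total: 3 + 4 + 3 + 16 + 16 = 42.
42 ÷ 2 = 21 beats.

21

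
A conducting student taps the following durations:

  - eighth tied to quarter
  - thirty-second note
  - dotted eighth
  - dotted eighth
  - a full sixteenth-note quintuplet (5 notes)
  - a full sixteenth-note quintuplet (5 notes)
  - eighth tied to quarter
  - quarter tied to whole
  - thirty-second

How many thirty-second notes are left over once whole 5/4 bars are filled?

14

One bar of 5/4 = 40 thirty-second notes.
In thirty-second notes: eighth tied to quarter (eighth + quarter) = 12; thirty-second note = 1; dotted eighth = 6; dotted eighth = 6; a full sixteenth-note quintuplet (5 notes) (five quintuplet sixteenths span one quarter) = 8; a full sixteenth-note quintuplet (5 notes) (five quintuplet sixteenths span one quarter) = 8; eighth tied to quarter (eighth + quarter) = 12; quarter tied to whole (quarter + whole) = 40; thirty-second = 1.
Total: 12 + 1 + 6 + 6 + 8 + 8 + 12 + 40 + 1 = 94.
94 ÷ 40 = 2 complete bars with 14 thirty-second notes remaining.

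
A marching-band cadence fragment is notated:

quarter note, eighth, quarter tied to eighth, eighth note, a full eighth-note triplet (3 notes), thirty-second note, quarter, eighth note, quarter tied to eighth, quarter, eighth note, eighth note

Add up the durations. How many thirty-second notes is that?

77

Convert each value to thirty-second notes: quarter note = 8; eighth = 4; quarter tied to eighth (quarter + eighth) = 12; eighth note = 4; a full eighth-note triplet (3 notes) (three triplet eighths span one quarter) = 8; thirty-second note = 1; quarter = 8; eighth note = 4; quarter tied to eighth (quarter + eighth) = 12; quarter = 8; eighth note = 4; eighth note = 4.
Total: 8 + 4 + 12 + 4 + 8 + 1 + 8 + 4 + 12 + 8 + 4 + 4 = 77 thirty-second notes.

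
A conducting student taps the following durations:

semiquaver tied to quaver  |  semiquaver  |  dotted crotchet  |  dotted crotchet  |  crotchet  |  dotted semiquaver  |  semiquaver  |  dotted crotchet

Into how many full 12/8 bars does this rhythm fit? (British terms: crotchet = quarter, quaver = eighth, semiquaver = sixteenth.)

1

One bar of 12/8 = 48 thirty-second notes.
In thirty-second notes: semiquaver tied to quaver (semiquaver + quaver) = 6; semiquaver = 2; dotted crotchet = 12; dotted crotchet = 12; crotchet = 8; dotted semiquaver = 3; semiquaver = 2; dotted crotchet = 12.
Total: 6 + 2 + 12 + 12 + 8 + 3 + 2 + 12 = 57.
57 ÷ 48 = 1 complete bar with 9 left over.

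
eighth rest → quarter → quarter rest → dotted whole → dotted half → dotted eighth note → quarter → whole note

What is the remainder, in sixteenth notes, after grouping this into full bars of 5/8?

One bar of 5/8 = 10 sixteenth notes.
Working in sixteenth notes: eighth rest = 2; quarter = 4; quarter rest = 4; dotted whole = 24; dotted half = 12; dotted eighth note = 3; quarter = 4; whole note = 16.
Total: 2 + 4 + 4 + 24 + 12 + 3 + 4 + 16 = 69.
69 ÷ 10 = 6 complete bars with 9 sixteenth notes remaining.

9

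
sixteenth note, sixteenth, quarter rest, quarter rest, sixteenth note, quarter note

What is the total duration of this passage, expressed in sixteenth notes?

15

Express everything in sixteenth notes: sixteenth note = 1; sixteenth = 1; quarter rest = 4; quarter rest = 4; sixteenth note = 1; quarter note = 4.
Altogether 1 + 1 + 4 + 4 + 1 + 4 = 15 sixteenth notes.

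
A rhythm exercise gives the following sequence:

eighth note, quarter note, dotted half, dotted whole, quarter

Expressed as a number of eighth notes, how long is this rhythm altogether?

Working in eighth notes: eighth note = 1; quarter note = 2; dotted half = 6; dotted whole = 12; quarter = 2.
Sum: 1 + 2 + 6 + 12 + 2 = 23 eighth notes.

23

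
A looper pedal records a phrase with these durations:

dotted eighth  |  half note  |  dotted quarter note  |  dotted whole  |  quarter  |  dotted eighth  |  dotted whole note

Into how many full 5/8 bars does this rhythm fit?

One bar of 5/8 = 10 sixteenth notes.
In sixteenth notes: dotted eighth = 3; half note = 8; dotted quarter note = 6; dotted whole = 24; quarter = 4; dotted eighth = 3; dotted whole note = 24.
Altogether 3 + 8 + 6 + 24 + 4 + 3 + 24 = 72.
72 ÷ 10 = 7 complete bars with 2 left over.

7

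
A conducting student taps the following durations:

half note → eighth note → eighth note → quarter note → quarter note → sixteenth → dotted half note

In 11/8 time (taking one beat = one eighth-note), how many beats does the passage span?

16.5

One eighth-note beat = 2 sixteenth notes.
Each duration in sixteenth notes: half note = 8; eighth note = 2; eighth note = 2; quarter note = 4; quarter note = 4; sixteenth = 1; dotted half note = 12.
Total: 8 + 2 + 2 + 4 + 4 + 1 + 12 = 33.
33 ÷ 2 = 16.5 beats.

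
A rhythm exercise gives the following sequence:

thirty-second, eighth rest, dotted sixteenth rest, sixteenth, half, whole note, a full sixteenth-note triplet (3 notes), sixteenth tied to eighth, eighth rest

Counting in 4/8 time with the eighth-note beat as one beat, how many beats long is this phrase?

One eighth-note beat = 4 thirty-second notes.
Working in thirty-second notes: thirty-second = 1; eighth rest = 4; dotted sixteenth rest = 3; sixteenth = 2; half = 16; whole note = 32; a full sixteenth-note triplet (3 notes) (three triplet sixteenths span one eighth) = 4; sixteenth tied to eighth (sixteenth + eighth) = 6; eighth rest = 4.
Adding: 1 + 4 + 3 + 2 + 16 + 32 + 4 + 6 + 4 = 72.
72 ÷ 4 = 18 beats.

18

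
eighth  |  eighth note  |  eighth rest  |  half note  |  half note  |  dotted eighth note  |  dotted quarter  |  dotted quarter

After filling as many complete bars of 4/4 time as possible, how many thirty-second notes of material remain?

One bar of 4/4 = 16 sixteenth notes.
Express everything in sixteenth notes: eighth = 2; eighth note = 2; eighth rest = 2; half note = 8; half note = 8; dotted eighth note = 3; dotted quarter = 6; dotted quarter = 6.
Altogether 2 + 2 + 2 + 8 + 8 + 3 + 6 + 6 = 37.
37 ÷ 16 = 2 complete bars with 5 sixteenth notes remaining = 10 thirty-second notes.

10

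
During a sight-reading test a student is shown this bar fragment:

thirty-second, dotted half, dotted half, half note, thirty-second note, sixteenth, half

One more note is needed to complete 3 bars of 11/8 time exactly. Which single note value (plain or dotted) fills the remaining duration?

3 bars of 11/8 = 132 thirty-second notes.
Express everything in thirty-second notes: thirty-second = 1; dotted half = 24; dotted half = 24; half note = 16; thirty-second note = 1; sixteenth = 2; half = 16.
Adding: 1 + 24 + 24 + 16 + 1 + 2 + 16 = 84.
Remaining: 132 − 84 = 48 thirty-second notes, which is a dotted whole note.

dotted whole note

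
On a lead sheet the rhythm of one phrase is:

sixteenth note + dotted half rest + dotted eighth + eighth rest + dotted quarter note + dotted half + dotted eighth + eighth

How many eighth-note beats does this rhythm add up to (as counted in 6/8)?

20.5

One eighth-note beat = 2 sixteenth notes.
In sixteenth notes: sixteenth note = 1; dotted half rest = 12; dotted eighth = 3; eighth rest = 2; dotted quarter note = 6; dotted half = 12; dotted eighth = 3; eighth = 2.
Total: 1 + 12 + 3 + 2 + 6 + 12 + 3 + 2 = 41.
41 ÷ 2 = 20.5 beats.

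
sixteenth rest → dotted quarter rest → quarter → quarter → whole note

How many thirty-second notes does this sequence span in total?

Each duration in thirty-second notes: sixteenth rest = 2; dotted quarter rest = 12; quarter = 8; quarter = 8; whole note = 32.
Altogether 2 + 12 + 8 + 8 + 32 = 62 thirty-second notes.

62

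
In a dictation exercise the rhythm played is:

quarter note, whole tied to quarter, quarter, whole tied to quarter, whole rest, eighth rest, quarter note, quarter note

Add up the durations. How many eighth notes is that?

Working in eighth notes: quarter note = 2; whole tied to quarter (whole + quarter) = 10; quarter = 2; whole tied to quarter (whole + quarter) = 10; whole rest = 8; eighth rest = 1; quarter note = 2; quarter note = 2.
Adding: 2 + 10 + 2 + 10 + 8 + 1 + 2 + 2 = 37 eighth notes.

37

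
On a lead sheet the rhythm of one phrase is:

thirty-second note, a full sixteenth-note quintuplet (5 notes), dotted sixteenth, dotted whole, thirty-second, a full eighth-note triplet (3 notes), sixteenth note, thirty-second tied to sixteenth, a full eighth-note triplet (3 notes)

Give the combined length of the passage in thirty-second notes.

82

Express everything in thirty-second notes: thirty-second note = 1; a full sixteenth-note quintuplet (5 notes) (five quintuplet sixteenths span one quarter) = 8; dotted sixteenth = 3; dotted whole = 48; thirty-second = 1; a full eighth-note triplet (3 notes) (three triplet eighths span one quarter) = 8; sixteenth note = 2; thirty-second tied to sixteenth (thirty-second + sixteenth) = 3; a full eighth-note triplet (3 notes) (three triplet eighths span one quarter) = 8.
Sum: 1 + 8 + 3 + 48 + 1 + 8 + 2 + 3 + 8 = 82 thirty-second notes.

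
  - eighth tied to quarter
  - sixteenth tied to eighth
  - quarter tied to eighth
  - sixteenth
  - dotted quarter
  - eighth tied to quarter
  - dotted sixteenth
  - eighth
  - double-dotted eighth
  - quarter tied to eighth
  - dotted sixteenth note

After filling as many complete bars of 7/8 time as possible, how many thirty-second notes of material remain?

1

One bar of 7/8 = 28 thirty-second notes.
In thirty-second notes: eighth tied to quarter (eighth + quarter) = 12; sixteenth tied to eighth (sixteenth + eighth) = 6; quarter tied to eighth (quarter + eighth) = 12; sixteenth = 2; dotted quarter = 12; eighth tied to quarter (eighth + quarter) = 12; dotted sixteenth = 3; eighth = 4; double-dotted eighth = 7; quarter tied to eighth (quarter + eighth) = 12; dotted sixteenth note = 3.
Adding: 12 + 6 + 12 + 2 + 12 + 12 + 3 + 4 + 7 + 12 + 3 = 85.
85 ÷ 28 = 3 complete bars with 1 thirty-second note remaining.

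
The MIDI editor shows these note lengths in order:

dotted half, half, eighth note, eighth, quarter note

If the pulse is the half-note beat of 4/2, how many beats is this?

3.5

One half-note beat = 4 eighth notes.
Working in eighth notes: dotted half = 6; half = 4; eighth note = 1; eighth = 1; quarter note = 2.
Sum: 6 + 4 + 1 + 1 + 2 = 14.
14 ÷ 4 = 3.5 beats.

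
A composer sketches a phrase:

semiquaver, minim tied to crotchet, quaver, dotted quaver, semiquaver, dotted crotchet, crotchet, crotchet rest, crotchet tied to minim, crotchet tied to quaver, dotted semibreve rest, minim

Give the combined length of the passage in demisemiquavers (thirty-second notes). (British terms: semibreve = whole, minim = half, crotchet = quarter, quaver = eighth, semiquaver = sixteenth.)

Express everything in thirty-second notes: semiquaver = 2; minim tied to crotchet (minim + crotchet) = 24; quaver = 4; dotted quaver = 6; semiquaver = 2; dotted crotchet = 12; crotchet = 8; crotchet rest = 8; crotchet tied to minim (crotchet + minim) = 24; crotchet tied to quaver (crotchet + quaver) = 12; dotted semibreve rest = 48; minim = 16.
Adding: 2 + 24 + 4 + 6 + 2 + 12 + 8 + 8 + 24 + 12 + 48 + 16 = 166 thirty-second notes.

166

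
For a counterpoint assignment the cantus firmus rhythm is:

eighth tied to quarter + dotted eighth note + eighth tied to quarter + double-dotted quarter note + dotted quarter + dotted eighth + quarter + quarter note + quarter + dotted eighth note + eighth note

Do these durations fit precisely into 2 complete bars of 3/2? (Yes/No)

Yes

One bar of 3/2 = 24 sixteenth notes, so 2 bars = 48.
Working in sixteenth notes: eighth tied to quarter (eighth + quarter) = 6; dotted eighth note = 3; eighth tied to quarter (eighth + quarter) = 6; double-dotted quarter note = 7; dotted quarter = 6; dotted eighth = 3; quarter = 4; quarter note = 4; quarter = 4; dotted eighth note = 3; eighth note = 2.
Adding: 6 + 3 + 6 + 7 + 6 + 3 + 4 + 4 + 4 + 3 + 2 = 48.
48 equals 48, so the answer is Yes.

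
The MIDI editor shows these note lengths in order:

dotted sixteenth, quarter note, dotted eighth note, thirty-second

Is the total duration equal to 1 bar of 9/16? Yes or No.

Yes

One bar of 9/16 = 18 thirty-second notes.
Working in thirty-second notes: dotted sixteenth = 3; quarter note = 8; dotted eighth note = 6; thirty-second = 1.
Altogether 3 + 8 + 6 + 1 = 18.
18 equals 18, so the answer is Yes.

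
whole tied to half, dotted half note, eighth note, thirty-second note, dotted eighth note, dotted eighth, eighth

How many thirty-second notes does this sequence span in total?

93

Each duration in thirty-second notes: whole tied to half (whole + half) = 48; dotted half note = 24; eighth note = 4; thirty-second note = 1; dotted eighth note = 6; dotted eighth = 6; eighth = 4.
Altogether 48 + 24 + 4 + 1 + 6 + 6 + 4 = 93 thirty-second notes.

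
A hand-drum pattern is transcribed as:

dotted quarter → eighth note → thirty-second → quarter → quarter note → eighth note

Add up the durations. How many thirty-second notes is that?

37

Express everything in thirty-second notes: dotted quarter = 12; eighth note = 4; thirty-second = 1; quarter = 8; quarter note = 8; eighth note = 4.
Sum: 12 + 4 + 1 + 8 + 8 + 4 = 37 thirty-second notes.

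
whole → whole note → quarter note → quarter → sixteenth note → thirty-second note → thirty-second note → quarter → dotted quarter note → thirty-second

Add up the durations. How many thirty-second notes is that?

In thirty-second notes: whole = 32; whole note = 32; quarter note = 8; quarter = 8; sixteenth note = 2; thirty-second note = 1; thirty-second note = 1; quarter = 8; dotted quarter note = 12; thirty-second = 1.
Sum: 32 + 32 + 8 + 8 + 2 + 1 + 1 + 8 + 12 + 1 = 105 thirty-second notes.

105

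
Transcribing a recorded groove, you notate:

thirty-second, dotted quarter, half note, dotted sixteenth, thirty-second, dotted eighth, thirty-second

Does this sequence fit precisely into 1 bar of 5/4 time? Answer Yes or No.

One bar of 5/4 = 40 thirty-second notes.
Working in thirty-second notes: thirty-second = 1; dotted quarter = 12; half note = 16; dotted sixteenth = 3; thirty-second = 1; dotted eighth = 6; thirty-second = 1.
Adding: 1 + 12 + 16 + 3 + 1 + 6 + 1 = 40.
40 equals 40, so the answer is Yes.

Yes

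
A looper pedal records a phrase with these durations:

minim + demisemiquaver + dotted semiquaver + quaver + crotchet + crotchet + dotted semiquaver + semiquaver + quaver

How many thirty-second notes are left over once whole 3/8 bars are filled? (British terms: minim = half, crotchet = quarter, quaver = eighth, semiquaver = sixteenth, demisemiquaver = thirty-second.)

One bar of 3/8 = 12 thirty-second notes.
Working in thirty-second notes: minim = 16; demisemiquaver = 1; dotted semiquaver = 3; quaver = 4; crotchet = 8; crotchet = 8; dotted semiquaver = 3; semiquaver = 2; quaver = 4.
Altogether 16 + 1 + 3 + 4 + 8 + 8 + 3 + 2 + 4 = 49.
49 ÷ 12 = 4 complete bars with 1 thirty-second note remaining.

1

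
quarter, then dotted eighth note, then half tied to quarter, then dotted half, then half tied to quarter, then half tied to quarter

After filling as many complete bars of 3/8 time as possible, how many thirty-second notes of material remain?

One bar of 3/8 = 6 sixteenth notes.
Each duration in sixteenth notes: quarter = 4; dotted eighth note = 3; half tied to quarter (half + quarter) = 12; dotted half = 12; half tied to quarter (half + quarter) = 12; half tied to quarter (half + quarter) = 12.
Adding: 4 + 3 + 12 + 12 + 12 + 12 = 55.
55 ÷ 6 = 9 complete bars with 1 sixteenth note remaining = 2 thirty-second notes.

2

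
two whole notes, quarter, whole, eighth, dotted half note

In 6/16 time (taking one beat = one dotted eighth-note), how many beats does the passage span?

22

One dotted eighth-note beat = 3 sixteenth notes.
Working in sixteenth notes: whole note = 16; whole note = 16; quarter = 4; whole = 16; eighth = 2; dotted half note = 12.
Sum: 16 + 16 + 4 + 16 + 2 + 12 = 66.
66 ÷ 3 = 22 beats.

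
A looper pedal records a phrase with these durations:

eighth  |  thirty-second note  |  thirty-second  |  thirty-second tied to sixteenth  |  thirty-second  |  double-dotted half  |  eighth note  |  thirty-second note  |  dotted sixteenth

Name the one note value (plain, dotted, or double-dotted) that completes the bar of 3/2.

The bar of 3/2 = 48 thirty-second notes.
In thirty-second notes: eighth = 4; thirty-second note = 1; thirty-second = 1; thirty-second tied to sixteenth (thirty-second + sixteenth) = 3; thirty-second = 1; double-dotted half = 28; eighth note = 4; thirty-second note = 1; dotted sixteenth = 3.
Adding: 4 + 1 + 1 + 3 + 1 + 28 + 4 + 1 + 3 = 46.
Remaining: 48 − 46 = 2 thirty-second notes, which is a sixteenth note.

sixteenth note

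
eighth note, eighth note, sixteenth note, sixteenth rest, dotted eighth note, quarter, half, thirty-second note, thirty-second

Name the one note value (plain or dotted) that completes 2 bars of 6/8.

2 bars of 6/8 = 48 thirty-second notes.
Express everything in thirty-second notes: eighth note = 4; eighth note = 4; sixteenth note = 2; sixteenth rest = 2; dotted eighth note = 6; quarter = 8; half = 16; thirty-second note = 1; thirty-second = 1.
Altogether 4 + 4 + 2 + 2 + 6 + 8 + 16 + 1 + 1 = 44.
Remaining: 48 − 44 = 4 thirty-second notes, which is a eighth note.

eighth note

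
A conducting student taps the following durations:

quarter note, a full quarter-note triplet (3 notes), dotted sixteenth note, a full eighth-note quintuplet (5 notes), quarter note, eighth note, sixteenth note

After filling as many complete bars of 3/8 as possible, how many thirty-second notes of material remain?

9

One bar of 3/8 = 12 thirty-second notes.
Working in thirty-second notes: quarter note = 8; a full quarter-note triplet (3 notes) (three triplet quarters span one half) = 16; dotted sixteenth note = 3; a full eighth-note quintuplet (5 notes) (five quintuplet eighths span one half) = 16; quarter note = 8; eighth note = 4; sixteenth note = 2.
Adding: 8 + 16 + 3 + 16 + 8 + 4 + 2 = 57.
57 ÷ 12 = 4 complete bars with 9 thirty-second notes remaining.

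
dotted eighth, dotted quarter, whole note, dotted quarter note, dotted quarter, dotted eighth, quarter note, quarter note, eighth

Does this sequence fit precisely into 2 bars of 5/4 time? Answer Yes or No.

No

One bar of 5/4 = 20 sixteenth notes, so 2 bars = 40.
Convert each value to sixteenth notes: dotted eighth = 3; dotted quarter = 6; whole note = 16; dotted quarter note = 6; dotted quarter = 6; dotted eighth = 3; quarter note = 4; quarter note = 4; eighth = 2.
Adding: 3 + 6 + 16 + 6 + 6 + 3 + 4 + 4 + 2 = 50.
50 exceeds 40, so the answer is No.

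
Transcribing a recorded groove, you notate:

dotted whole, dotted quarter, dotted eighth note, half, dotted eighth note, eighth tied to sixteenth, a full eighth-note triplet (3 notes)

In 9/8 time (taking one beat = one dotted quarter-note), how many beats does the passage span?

One dotted quarter-note beat = 6 sixteenth notes.
Working in sixteenth notes: dotted whole = 24; dotted quarter = 6; dotted eighth note = 3; half = 8; dotted eighth note = 3; eighth tied to sixteenth (eighth + sixteenth) = 3; a full eighth-note triplet (3 notes) (three triplet eighths span one quarter) = 4.
Adding: 24 + 6 + 3 + 8 + 3 + 3 + 4 = 51.
51 ÷ 6 = 8.5 beats.

8.5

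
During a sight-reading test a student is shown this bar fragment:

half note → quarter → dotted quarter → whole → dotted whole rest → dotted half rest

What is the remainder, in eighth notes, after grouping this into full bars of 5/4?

One bar of 5/4 = 10 eighth notes.
In eighth notes: half note = 4; quarter = 2; dotted quarter = 3; whole = 8; dotted whole rest = 12; dotted half rest = 6.
Sum: 4 + 2 + 3 + 8 + 12 + 6 = 35.
35 ÷ 10 = 3 complete bars with 5 eighth notes remaining.

5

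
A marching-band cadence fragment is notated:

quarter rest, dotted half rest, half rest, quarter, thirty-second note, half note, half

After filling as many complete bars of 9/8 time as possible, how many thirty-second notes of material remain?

One bar of 9/8 = 36 thirty-second notes.
Express everything in thirty-second notes: quarter rest = 8; dotted half rest = 24; half rest = 16; quarter = 8; thirty-second note = 1; half note = 16; half = 16.
Adding: 8 + 24 + 16 + 8 + 1 + 16 + 16 = 89.
89 ÷ 36 = 2 complete bars with 17 thirty-second notes remaining.

17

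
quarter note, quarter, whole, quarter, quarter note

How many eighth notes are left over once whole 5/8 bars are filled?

One bar of 5/8 = 5 eighth notes.
Each duration in eighth notes: quarter note = 2; quarter = 2; whole = 8; quarter = 2; quarter note = 2.
Sum: 2 + 2 + 8 + 2 + 2 = 16.
16 ÷ 5 = 3 complete bars with 1 eighth note remaining.

1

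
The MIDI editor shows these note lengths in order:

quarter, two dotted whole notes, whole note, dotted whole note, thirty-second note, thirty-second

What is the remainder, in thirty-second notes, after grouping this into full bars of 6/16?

One bar of 6/16 = 12 thirty-second notes.
In thirty-second notes: quarter = 8; dotted whole note = 48; dotted whole note = 48; whole note = 32; dotted whole note = 48; thirty-second note = 1; thirty-second = 1.
Adding: 8 + 48 + 48 + 32 + 48 + 1 + 1 = 186.
186 ÷ 12 = 15 complete bars with 6 thirty-second notes remaining.

6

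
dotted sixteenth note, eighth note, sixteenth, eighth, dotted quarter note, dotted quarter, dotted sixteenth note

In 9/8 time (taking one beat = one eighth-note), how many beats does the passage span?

One eighth-note beat = 4 thirty-second notes.
Convert each value to thirty-second notes: dotted sixteenth note = 3; eighth note = 4; sixteenth = 2; eighth = 4; dotted quarter note = 12; dotted quarter = 12; dotted sixteenth note = 3.
Total: 3 + 4 + 2 + 4 + 12 + 12 + 3 = 40.
40 ÷ 4 = 10 beats.

10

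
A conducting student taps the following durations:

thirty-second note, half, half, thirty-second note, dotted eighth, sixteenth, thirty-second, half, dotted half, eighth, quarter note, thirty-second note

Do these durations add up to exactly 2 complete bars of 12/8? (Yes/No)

Yes

One bar of 12/8 = 48 thirty-second notes, so 2 bars = 96.
Convert each value to thirty-second notes: thirty-second note = 1; half = 16; half = 16; thirty-second note = 1; dotted eighth = 6; sixteenth = 2; thirty-second = 1; half = 16; dotted half = 24; eighth = 4; quarter note = 8; thirty-second note = 1.
Adding: 1 + 16 + 16 + 1 + 6 + 2 + 1 + 16 + 24 + 4 + 8 + 1 = 96.
96 equals 96, so the answer is Yes.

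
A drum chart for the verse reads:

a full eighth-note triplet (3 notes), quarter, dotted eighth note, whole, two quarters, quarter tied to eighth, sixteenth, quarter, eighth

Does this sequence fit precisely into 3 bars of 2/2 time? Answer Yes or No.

One bar of 2/2 = 16 sixteenth notes, so 3 bars = 48.
Working in sixteenth notes: a full eighth-note triplet (3 notes) (three triplet eighths span one quarter) = 4; quarter = 4; dotted eighth note = 3; whole = 16; quarter = 4; quarter = 4; quarter tied to eighth (quarter + eighth) = 6; sixteenth = 1; quarter = 4; eighth = 2.
Sum: 4 + 4 + 3 + 16 + 4 + 4 + 6 + 1 + 4 + 2 = 48.
48 equals 48, so the answer is Yes.

Yes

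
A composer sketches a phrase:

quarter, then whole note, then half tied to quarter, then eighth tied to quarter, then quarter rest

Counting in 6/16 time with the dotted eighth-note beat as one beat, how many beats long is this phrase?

14

One dotted eighth-note beat = 3 sixteenth notes.
Working in sixteenth notes: quarter = 4; whole note = 16; half tied to quarter (half + quarter) = 12; eighth tied to quarter (eighth + quarter) = 6; quarter rest = 4.
Total: 4 + 16 + 12 + 6 + 4 = 42.
42 ÷ 3 = 14 beats.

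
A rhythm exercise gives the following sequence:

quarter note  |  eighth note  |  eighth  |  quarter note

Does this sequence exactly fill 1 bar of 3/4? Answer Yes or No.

Yes

One bar of 3/4 = 6 eighth notes.
Working in eighth notes: quarter note = 2; eighth note = 1; eighth = 1; quarter note = 2.
Altogether 2 + 1 + 1 + 2 = 6.
6 equals 6, so the answer is Yes.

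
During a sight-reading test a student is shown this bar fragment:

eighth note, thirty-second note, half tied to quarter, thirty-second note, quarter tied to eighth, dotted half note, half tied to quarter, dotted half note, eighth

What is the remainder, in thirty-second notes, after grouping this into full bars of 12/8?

22

One bar of 12/8 = 48 thirty-second notes.
Each duration in thirty-second notes: eighth note = 4; thirty-second note = 1; half tied to quarter (half + quarter) = 24; thirty-second note = 1; quarter tied to eighth (quarter + eighth) = 12; dotted half note = 24; half tied to quarter (half + quarter) = 24; dotted half note = 24; eighth = 4.
Adding: 4 + 1 + 24 + 1 + 12 + 24 + 24 + 24 + 4 = 118.
118 ÷ 48 = 2 complete bars with 22 thirty-second notes remaining.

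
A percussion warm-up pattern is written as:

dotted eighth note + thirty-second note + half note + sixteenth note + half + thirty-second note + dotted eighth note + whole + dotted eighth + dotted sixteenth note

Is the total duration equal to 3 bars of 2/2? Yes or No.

No

One bar of 2/2 = 32 thirty-second notes, so 3 bars = 96.
Convert each value to thirty-second notes: dotted eighth note = 6; thirty-second note = 1; half note = 16; sixteenth note = 2; half = 16; thirty-second note = 1; dotted eighth note = 6; whole = 32; dotted eighth = 6; dotted sixteenth note = 3.
Sum: 6 + 1 + 16 + 2 + 16 + 1 + 6 + 32 + 6 + 3 = 89.
89 falls short of 96, so the answer is No.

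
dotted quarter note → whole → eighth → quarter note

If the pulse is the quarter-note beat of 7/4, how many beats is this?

One quarter-note beat = 2 eighth notes.
Convert each value to eighth notes: dotted quarter note = 3; whole = 8; eighth = 1; quarter note = 2.
Total: 3 + 8 + 1 + 2 = 14.
14 ÷ 2 = 7 beats.

7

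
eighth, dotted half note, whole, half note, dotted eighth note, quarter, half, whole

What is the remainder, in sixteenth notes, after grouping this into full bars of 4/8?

One bar of 4/8 = 8 sixteenth notes.
Each duration in sixteenth notes: eighth = 2; dotted half note = 12; whole = 16; half note = 8; dotted eighth note = 3; quarter = 4; half = 8; whole = 16.
Sum: 2 + 12 + 16 + 8 + 3 + 4 + 8 + 16 = 69.
69 ÷ 8 = 8 complete bars with 5 sixteenth notes remaining.

5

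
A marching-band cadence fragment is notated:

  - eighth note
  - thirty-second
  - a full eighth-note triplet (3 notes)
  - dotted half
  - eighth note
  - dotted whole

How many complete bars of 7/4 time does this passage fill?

One bar of 7/4 = 56 thirty-second notes.
In thirty-second notes: eighth note = 4; thirty-second = 1; a full eighth-note triplet (3 notes) (three triplet eighths span one quarter) = 8; dotted half = 24; eighth note = 4; dotted whole = 48.
Sum: 4 + 1 + 8 + 24 + 4 + 48 = 89.
89 ÷ 56 = 1 complete bar with 33 left over.

1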